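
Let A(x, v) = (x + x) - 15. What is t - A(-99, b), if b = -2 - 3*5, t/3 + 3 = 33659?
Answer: 101181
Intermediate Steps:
t = 100968 (t = -9 + 3*33659 = -9 + 100977 = 100968)
b = -17 (b = -2 - 15 = -17)
A(x, v) = -15 + 2*x (A(x, v) = 2*x - 15 = -15 + 2*x)
t - A(-99, b) = 100968 - (-15 + 2*(-99)) = 100968 - (-15 - 198) = 100968 - 1*(-213) = 100968 + 213 = 101181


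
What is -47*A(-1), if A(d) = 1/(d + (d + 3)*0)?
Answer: 47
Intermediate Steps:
A(d) = 1/d (A(d) = 1/(d + (3 + d)*0) = 1/(d + 0) = 1/d)
-47*A(-1) = -47/(-1) = -47*(-1) = 47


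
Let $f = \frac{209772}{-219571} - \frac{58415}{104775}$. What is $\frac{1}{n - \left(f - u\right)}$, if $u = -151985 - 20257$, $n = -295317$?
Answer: $- \frac{38025705}{17779203075002} \approx -2.1388 \cdot 10^{-6}$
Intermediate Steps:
$f = - \frac{57529093}{38025705}$ ($f = 209772 \left(- \frac{1}{219571}\right) - \frac{11683}{20955} = - \frac{209772}{219571} - \frac{11683}{20955} = - \frac{57529093}{38025705} \approx -1.5129$)
$u = -172242$ ($u = -151985 - 20257 = -172242$)
$\frac{1}{n - \left(f - u\right)} = \frac{1}{-295317 - \frac{6549565951517}{38025705}} = \frac{1}{- \frac{17779203075002}{38025705}} = - \frac{38025705}{17779203075002}$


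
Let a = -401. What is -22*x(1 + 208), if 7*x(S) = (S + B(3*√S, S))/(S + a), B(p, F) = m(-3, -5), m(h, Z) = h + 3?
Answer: 2299/672 ≈ 3.4211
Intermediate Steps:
m(h, Z) = 3 + h
B(p, F) = 0 (B(p, F) = 3 - 3 = 0)
x(S) = S/(7*(-401 + S)) (x(S) = ((S + 0)/(S - 401))/7 = (S/(-401 + S))/7 = S/(7*(-401 + S)))
-22*x(1 + 208) = -22*(1 + 208)/(7*(-401 + (1 + 208))) = -22*209/(7*(-401 + 209)) = -22*209/(7*(-192)) = -22*209*(-1)/(7*192) = -22*(-209/1344) = 2299/672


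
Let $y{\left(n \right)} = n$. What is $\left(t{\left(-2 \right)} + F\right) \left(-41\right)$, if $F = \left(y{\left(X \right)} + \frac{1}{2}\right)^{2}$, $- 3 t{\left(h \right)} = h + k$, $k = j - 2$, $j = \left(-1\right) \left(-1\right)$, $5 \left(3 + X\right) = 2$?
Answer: $- \frac{22181}{100} \approx -221.81$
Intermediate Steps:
$X = - \frac{13}{5}$ ($X = -3 + \frac{1}{5} \cdot 2 = -3 + \frac{2}{5} = - \frac{13}{5} \approx -2.6$)
$j = 1$
$k = -1$ ($k = 1 - 2 = -1$)
$t{\left(h \right)} = \frac{1}{3} - \frac{h}{3}$ ($t{\left(h \right)} = - \frac{h - 1}{3} = - \frac{-1 + h}{3} = \frac{1}{3} - \frac{h}{3}$)
$F = \frac{441}{100}$ ($F = \left(- \frac{13}{5} + \frac{1}{2}\right)^{2} = \left(- \frac{21}{10}\right)^{2} = \frac{441}{100} \approx 4.41$)
$\left(t{\left(-2 \right)} + F\right) \left(-41\right) = \left(\left(\frac{1}{3} - - \frac{2}{3}\right) + \frac{441}{100}\right) \left(-41\right) = \left(\left(\frac{1}{3} + \frac{2}{3}\right) + \frac{441}{100}\right) \left(-41\right) = \left(1 + \frac{441}{100}\right) \left(-41\right) = \frac{541}{100} \left(-41\right) = - \frac{22181}{100}$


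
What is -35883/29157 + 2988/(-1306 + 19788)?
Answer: -96011415/89813279 ≈ -1.0690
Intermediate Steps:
-35883/29157 + 2988/(-1306 + 19788) = -35883*1/29157 + 2988/18482 = -11961/9719 + 2988*(1/18482) = -11961/9719 + 1494/9241 = -96011415/89813279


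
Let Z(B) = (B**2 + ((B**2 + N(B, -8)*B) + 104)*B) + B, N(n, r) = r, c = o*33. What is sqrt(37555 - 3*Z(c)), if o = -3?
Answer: sqrt(3185458) ≈ 1784.8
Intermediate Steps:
c = -99 (c = -3*33 = -99)
Z(B) = B + B**2 + B*(104 + B**2 - 8*B) (Z(B) = (B**2 + ((B**2 - 8*B) + 104)*B) + B = (B**2 + (104 + B**2 - 8*B)*B) + B = (B**2 + B*(104 + B**2 - 8*B)) + B = B + B**2 + B*(104 + B**2 - 8*B))
sqrt(37555 - 3*Z(c)) = sqrt(37555 - (-297)*(105 + (-99)**2 - 7*(-99))) = sqrt(37555 - (-297)*(105 + 9801 + 693)) = sqrt(37555 - (-297)*10599) = sqrt(37555 - 3*(-1049301)) = sqrt(37555 + 3147903) = sqrt(3185458)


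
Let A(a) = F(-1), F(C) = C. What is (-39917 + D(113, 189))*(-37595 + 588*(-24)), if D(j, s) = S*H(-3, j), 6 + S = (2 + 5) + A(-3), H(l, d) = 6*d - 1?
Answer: 2063988319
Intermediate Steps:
A(a) = -1
H(l, d) = -1 + 6*d
S = 0 (S = -6 + ((2 + 5) - 1) = -6 + (7 - 1) = -6 + 6 = 0)
D(j, s) = 0 (D(j, s) = 0*(-1 + 6*j) = 0)
(-39917 + D(113, 189))*(-37595 + 588*(-24)) = (-39917 + 0)*(-37595 + 588*(-24)) = -39917*(-37595 - 14112) = -39917*(-51707) = 2063988319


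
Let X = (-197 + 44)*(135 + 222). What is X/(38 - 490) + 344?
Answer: 210109/452 ≈ 464.84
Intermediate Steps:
X = -54621 (X = -153*357 = -54621)
X/(38 - 490) + 344 = -54621/(38 - 490) + 344 = -54621/(-452) + 344 = -1/452*(-54621) + 344 = 54621/452 + 344 = 210109/452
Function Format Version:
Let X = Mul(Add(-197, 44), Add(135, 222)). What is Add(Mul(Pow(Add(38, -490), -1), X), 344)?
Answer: Rational(210109, 452) ≈ 464.84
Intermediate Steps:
X = -54621 (X = Mul(-153, 357) = -54621)
Add(Mul(Pow(Add(38, -490), -1), X), 344) = Add(Mul(Pow(Add(38, -490), -1), -54621), 344) = Add(Mul(Pow(-452, -1), -54621), 344) = Add(Mul(Rational(-1, 452), -54621), 344) = Add(Rational(54621, 452), 344) = Rational(210109, 452)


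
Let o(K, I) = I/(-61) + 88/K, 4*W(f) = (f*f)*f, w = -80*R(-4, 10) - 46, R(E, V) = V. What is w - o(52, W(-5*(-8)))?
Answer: -464220/793 ≈ -585.40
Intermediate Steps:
w = -846 (w = -80*10 - 46 = -800 - 46 = -846)
W(f) = f³/4 (W(f) = ((f*f)*f)/4 = (f²*f)/4 = f³/4)
o(K, I) = 88/K - I/61 (o(K, I) = I*(-1/61) + 88/K = -I/61 + 88/K = 88/K - I/61)
w - o(52, W(-5*(-8))) = -846 - (88/52 - (-5*(-8))³/244) = -846 - (88*(1/52) - 40³/244) = -846 - (22/13 - 64000/244) = -846 - (22/13 - 1/61*16000) = -846 - (22/13 - 16000/61) = -846 - 1*(-206658/793) = -846 + 206658/793 = -464220/793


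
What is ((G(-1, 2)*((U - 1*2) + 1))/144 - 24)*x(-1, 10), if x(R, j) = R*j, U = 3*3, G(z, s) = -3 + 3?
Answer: 240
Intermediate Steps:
G(z, s) = 0
U = 9
((G(-1, 2)*((U - 1*2) + 1))/144 - 24)*x(-1, 10) = ((0*((9 - 1*2) + 1))/144 - 24)*(-1*10) = ((0*((9 - 2) + 1))*(1/144) - 24)*(-10) = ((0*(7 + 1))*(1/144) - 24)*(-10) = ((0*8)*(1/144) - 24)*(-10) = (0*(1/144) - 24)*(-10) = (0 - 24)*(-10) = -24*(-10) = 240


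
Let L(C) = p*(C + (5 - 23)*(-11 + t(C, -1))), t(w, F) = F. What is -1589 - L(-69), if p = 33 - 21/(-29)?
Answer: -189847/29 ≈ -6546.4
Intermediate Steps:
p = 978/29 (p = 33 - 21*(-1)/29 = 33 - 1*(-21/29) = 33 + 21/29 = 978/29 ≈ 33.724)
L(C) = 211248/29 + 978*C/29 (L(C) = 978*(C + (5 - 23)*(-11 - 1))/29 = 978*(C - 18*(-12))/29 = 978*(C + 216)/29 = 978*(216 + C)/29 = 211248/29 + 978*C/29)
-1589 - L(-69) = -1589 - (211248/29 + (978/29)*(-69)) = -1589 - (211248/29 - 67482/29) = -1589 - 1*143766/29 = -1589 - 143766/29 = -189847/29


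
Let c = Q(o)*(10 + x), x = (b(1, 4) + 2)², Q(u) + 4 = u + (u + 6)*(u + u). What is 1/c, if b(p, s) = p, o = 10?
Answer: 1/6194 ≈ 0.00016145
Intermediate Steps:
Q(u) = -4 + u + 2*u*(6 + u) (Q(u) = -4 + (u + (u + 6)*(u + u)) = -4 + (u + (6 + u)*(2*u)) = -4 + (u + 2*u*(6 + u)) = -4 + u + 2*u*(6 + u))
x = 9 (x = (1 + 2)² = 3² = 9)
c = 6194 (c = (-4 + 2*10² + 13*10)*(10 + 9) = (-4 + 2*100 + 130)*19 = (-4 + 200 + 130)*19 = 326*19 = 6194)
1/c = 1/6194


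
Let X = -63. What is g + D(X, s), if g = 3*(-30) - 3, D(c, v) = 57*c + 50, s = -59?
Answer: -3634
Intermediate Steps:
D(c, v) = 50 + 57*c
g = -93 (g = -90 - 3 = -93)
g + D(X, s) = -93 + (50 + 57*(-63)) = -93 + (50 - 3591) = -93 - 3541 = -3634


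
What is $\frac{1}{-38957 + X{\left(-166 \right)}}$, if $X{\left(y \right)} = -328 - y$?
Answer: $- \frac{1}{39119} \approx -2.5563 \cdot 10^{-5}$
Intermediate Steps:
$\frac{1}{-38957 + X{\left(-166 \right)}} = \frac{1}{-38957 - 162} = \frac{1}{-39119} = - \frac{1}{39119}$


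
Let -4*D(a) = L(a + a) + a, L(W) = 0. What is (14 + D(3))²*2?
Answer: 2809/8 ≈ 351.13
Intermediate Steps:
D(a) = -a/4 (D(a) = -(0 + a)/4 = -a/4)
(14 + D(3))²*2 = (14 - ¼*3)²*2 = (14 - ¾)²*2 = (53/4)²*2 = (2809/16)*2 = 2809/8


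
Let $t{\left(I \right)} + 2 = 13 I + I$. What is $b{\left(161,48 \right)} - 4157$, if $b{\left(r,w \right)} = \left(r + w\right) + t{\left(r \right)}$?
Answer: $-1696$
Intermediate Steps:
$t{\left(I \right)} = -2 + 14 I$ ($t{\left(I \right)} = -2 + \left(13 I + I\right) = -2 + 14 I$)
$b{\left(r,w \right)} = -2 + w + 15 r$ ($b{\left(r,w \right)} = \left(r + w\right) + \left(-2 + 14 r\right) = -2 + w + 15 r$)
$b{\left(161,48 \right)} - 4157 = \left(-2 + 48 + 15 \cdot 161\right) - 4157 = \left(-2 + 48 + 2415\right) - 4157 = 2461 - 4157 = -1696$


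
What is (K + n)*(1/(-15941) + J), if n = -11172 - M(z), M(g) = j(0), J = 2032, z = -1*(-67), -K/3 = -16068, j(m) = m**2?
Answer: 1199544654552/15941 ≈ 7.5249e+7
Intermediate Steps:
K = 48204 (K = -3*(-16068) = 48204)
z = 67
M(g) = 0 (M(g) = 0**2 = 0)
n = -11172 (n = -11172 - 1*0 = -11172 + 0 = -11172)
(K + n)*(1/(-15941) + J) = (48204 - 11172)*(1/(-15941) + 2032) = 37032*(-1/15941 + 2032) = 37032*(32392111/15941) = 1199544654552/15941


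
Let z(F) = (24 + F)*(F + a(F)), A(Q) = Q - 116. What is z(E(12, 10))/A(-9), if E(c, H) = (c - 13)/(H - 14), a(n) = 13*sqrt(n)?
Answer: -2619/2000 ≈ -1.3095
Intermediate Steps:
A(Q) = -116 + Q
E(c, H) = (-13 + c)/(-14 + H)
z(F) = (24 + F)*(F + 13*sqrt(F))
z(E(12, 10))/A(-9) = (((-13 + 12)/(-14 + 10))**2 + 13*((-13 + 12)/(-14 + 10))**(3/2) + 24*((-13 + 12)/(-14 + 10)) + 312*sqrt((-13 + 12)/(-14 + 10)))/(-116 - 9) = ((-1/(-4))**2 + 13*(-1/(-4))**(3/2) + 24*(-1/(-4)) + 312*sqrt(-1/(-4)))/(-125) = ((-1/4*(-1))**2 + 13*(-1/4*(-1))**(3/2) + 24*(-1/4*(-1)) + 312*sqrt(-1/4*(-1)))*(-1/125) = ((1/4)**2 + 13*(1/4)**(3/2) + 24*(1/4) + 312*sqrt(1/4))*(-1/125) = (1/16 + 13*(1/8) + 6 + 312*(1/2))*(-1/125) = (1/16 + 13/8 + 6 + 156)*(-1/125) = (2619/16)*(-1/125) = -2619/2000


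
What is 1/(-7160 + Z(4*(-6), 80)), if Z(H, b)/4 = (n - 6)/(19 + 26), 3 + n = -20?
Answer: -45/322316 ≈ -0.00013961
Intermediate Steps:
n = -23 (n = -3 - 20 = -23)
Z(H, b) = -116/45 (Z(H, b) = 4*((-23 - 6)/(19 + 26)) = 4*(-29/45) = -116/45)
1/(-7160 + Z(4*(-6), 80)) = 1/(-7160 - 116/45) = 1/(-322316/45) = -45/322316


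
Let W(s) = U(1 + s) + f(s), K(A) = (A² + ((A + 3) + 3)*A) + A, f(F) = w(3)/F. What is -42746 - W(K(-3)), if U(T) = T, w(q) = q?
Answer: -42743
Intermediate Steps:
f(F) = 3/F
K(A) = A + A² + A*(6 + A) (K(A) = (A² + ((3 + A) + 3)*A) + A = (A² + (6 + A)*A) + A = (A² + A*(6 + A)) + A = A + A² + A*(6 + A))
W(s) = 1 + s + 3/s (W(s) = (1 + s) + 3/s = 1 + s + 3/s)
-42746 - W(K(-3)) = -42746 - (1 - 3*(7 + 2*(-3)) + 3/((-3*(7 + 2*(-3))))) = -42746 - (1 - 3*(7 - 6) + 3/((-3*(7 - 6)))) = -42746 - (1 - 3*1 + 3/((-3*1))) = -42746 - (1 - 3 + 3/(-3)) = -42746 - (1 - 3 + 3*(-⅓)) = -42746 - (1 - 3 - 1) = -42746 - 1*(-3) = -42746 + 3 = -42743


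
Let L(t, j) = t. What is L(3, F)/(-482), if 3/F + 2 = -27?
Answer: -3/482 ≈ -0.0062241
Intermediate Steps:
F = -3/29 (F = 3/(-2 - 27) = 3/(-29) = 3*(-1/29) = -3/29 ≈ -0.10345)
L(3, F)/(-482) = 3/(-482) = 3*(-1/482) = -3/482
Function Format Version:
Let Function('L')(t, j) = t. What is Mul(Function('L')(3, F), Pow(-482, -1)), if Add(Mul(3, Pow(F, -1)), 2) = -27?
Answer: Rational(-3, 482) ≈ -0.0062241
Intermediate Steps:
F = Rational(-3, 29) (F = Mul(3, Pow(Add(-2, -27), -1)) = Mul(3, Pow(-29, -1)) = Mul(3, Rational(-1, 29)) = Rational(-3, 29) ≈ -0.10345)
Mul(Function('L')(3, F), Pow(-482, -1)) = Mul(3, Pow(-482, -1)) = Mul(3, Rational(-1, 482)) = Rational(-3, 482)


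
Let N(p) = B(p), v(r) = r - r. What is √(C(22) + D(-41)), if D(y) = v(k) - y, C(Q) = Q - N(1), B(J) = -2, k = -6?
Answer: √65 ≈ 8.0623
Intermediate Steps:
v(r) = 0
N(p) = -2
C(Q) = 2 + Q (C(Q) = Q - 1*(-2) = Q + 2 = 2 + Q)
D(y) = -y (D(y) = 0 - y = -y)
√(C(22) + D(-41)) = √((2 + 22) - 1*(-41)) = √(24 + 41) = √65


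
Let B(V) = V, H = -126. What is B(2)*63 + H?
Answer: 0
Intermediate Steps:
B(2)*63 + H = 2*63 - 126 = 126 - 126 = 0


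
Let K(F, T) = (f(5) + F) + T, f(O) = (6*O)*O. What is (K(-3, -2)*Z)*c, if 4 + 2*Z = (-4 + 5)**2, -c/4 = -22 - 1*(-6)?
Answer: -13920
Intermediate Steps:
f(O) = 6*O**2
c = 64 (c = -4*(-22 - 1*(-6)) = -4*(-22 + 6) = -4*(-16) = 64)
Z = -3/2 (Z = -2 + (-4 + 5)**2/2 = -2 + (1/2)*1**2 = -2 + (1/2)*1 = -2 + 1/2 = -3/2 ≈ -1.5000)
K(F, T) = 150 + F + T (K(F, T) = (6*5**2 + F) + T = (6*25 + F) + T = (150 + F) + T = 150 + F + T)
(K(-3, -2)*Z)*c = ((150 - 3 - 2)*(-3/2))*64 = (145*(-3/2))*64 = -435/2*64 = -13920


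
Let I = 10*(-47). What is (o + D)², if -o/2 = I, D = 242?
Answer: 1397124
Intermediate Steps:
I = -470
o = 940 (o = -2*(-470) = 940)
(o + D)² = (940 + 242)² = 1182² = 1397124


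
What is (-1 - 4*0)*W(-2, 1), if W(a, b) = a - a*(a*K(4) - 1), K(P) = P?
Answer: 20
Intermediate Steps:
W(a, b) = a - a*(-1 + 4*a) (W(a, b) = a - a*(a*4 - 1) = a - a*(4*a - 1) = a - a*(-1 + 4*a))
(-1 - 4*0)*W(-2, 1) = (-1 - 4*0)*(2*(-2)*(1 - 2*(-2))) = (-1 + 0)*(2*(-2)*(1 + 4)) = -2*(-2)*5 = -1*(-20) = 20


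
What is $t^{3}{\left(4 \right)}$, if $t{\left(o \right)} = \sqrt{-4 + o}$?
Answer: $0$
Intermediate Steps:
$t^{3}{\left(4 \right)} = \left(\sqrt{-4 + 4}\right)^{3} = \left(\sqrt{0}\right)^{3} = 0^{3} = 0$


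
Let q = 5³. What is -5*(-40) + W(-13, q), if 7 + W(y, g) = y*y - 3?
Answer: 359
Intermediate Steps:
q = 125
W(y, g) = -10 + y² (W(y, g) = -7 + (y*y - 3) = -7 + (y² - 3) = -7 + (-3 + y²) = -10 + y²)
-5*(-40) + W(-13, q) = -5*(-40) + (-10 + (-13)²) = 200 + (-10 + 169) = 200 + 159 = 359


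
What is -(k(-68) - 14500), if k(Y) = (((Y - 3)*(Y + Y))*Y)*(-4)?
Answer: -2611932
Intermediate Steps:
k(Y) = -8*Y²*(-3 + Y) (k(Y) = (((-3 + Y)*(2*Y))*Y)*(-4) = ((2*Y*(-3 + Y))*Y)*(-4) = (2*Y²*(-3 + Y))*(-4) = -8*Y²*(-3 + Y))
-(k(-68) - 14500) = -(8*(-68)²*(3 - 1*(-68)) - 14500) = -(8*4624*(3 + 68) - 14500) = -(8*4624*71 - 14500) = -(2626432 - 14500) = -1*2611932 = -2611932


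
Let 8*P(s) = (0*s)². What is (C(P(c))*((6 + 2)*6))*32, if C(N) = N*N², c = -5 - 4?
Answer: 0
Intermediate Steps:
c = -9
P(s) = 0 (P(s) = (0*s)²/8 = (⅛)*0² = (⅛)*0 = 0)
C(N) = N³
(C(P(c))*((6 + 2)*6))*32 = (0³*((6 + 2)*6))*32 = (0*(8*6))*32 = (0*48)*32 = 0*32 = 0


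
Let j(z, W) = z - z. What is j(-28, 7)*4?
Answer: 0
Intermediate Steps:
j(z, W) = 0
j(-28, 7)*4 = 0*4 = 0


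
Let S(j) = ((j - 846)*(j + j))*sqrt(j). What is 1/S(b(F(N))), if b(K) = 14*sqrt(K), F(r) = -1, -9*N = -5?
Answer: (-1)**(1/4)*sqrt(14)*(423 + 7*I)/140318752 ≈ 7.8438e-6 + 8.1078e-6*I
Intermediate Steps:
N = 5/9 (N = -1/9*(-5) = 5/9 ≈ 0.55556)
S(j) = 2*j**(3/2)*(-846 + j) (S(j) = ((-846 + j)*(2*j))*sqrt(j) = (2*j*(-846 + j))*sqrt(j) = 2*j**(3/2)*(-846 + j))
1/S(b(F(N))) = 1/(2*(14*sqrt(-1))**(3/2)*(-846 + 14*sqrt(-1))) = 1/(2*(14*I)**(3/2)*(-846 + 14*I)) = 1/(2*(14*sqrt(14)*I**(3/2))*(-846 + 14*I)) = 1/(28*sqrt(14)*I**(3/2)*(-846 + 14*I)) = -sqrt(14)*sqrt(I)*(-846 - 14*I)/280637504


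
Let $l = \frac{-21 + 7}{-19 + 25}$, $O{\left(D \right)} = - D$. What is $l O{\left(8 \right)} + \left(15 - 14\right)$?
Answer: $\frac{59}{3} \approx 19.667$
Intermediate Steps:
$l = - \frac{7}{3}$ ($l = - \frac{14}{6} = \left(-14\right) \frac{1}{6} = - \frac{7}{3} \approx -2.3333$)
$l O{\left(8 \right)} + \left(15 - 14\right) = - \frac{7 \left(\left(-1\right) 8\right)}{3} + \left(15 - 14\right) = \left(- \frac{7}{3}\right) \left(-8\right) + \left(15 - 14\right) = \frac{56}{3} + 1 = \frac{59}{3}$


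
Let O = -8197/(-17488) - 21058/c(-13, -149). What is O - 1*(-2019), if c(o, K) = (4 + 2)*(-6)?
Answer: 409913797/157392 ≈ 2604.4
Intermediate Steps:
c(o, K) = -36 (c(o, K) = 6*(-6) = -36)
O = 92139349/157392 (O = -8197/(-17488) - 21058/(-36) = -8197*(-1/17488) - 21058*(-1/36) = 8197/17488 + 10529/18 = 92139349/157392 ≈ 585.41)
O - 1*(-2019) = 92139349/157392 - 1*(-2019) = 92139349/157392 + 2019 = 409913797/157392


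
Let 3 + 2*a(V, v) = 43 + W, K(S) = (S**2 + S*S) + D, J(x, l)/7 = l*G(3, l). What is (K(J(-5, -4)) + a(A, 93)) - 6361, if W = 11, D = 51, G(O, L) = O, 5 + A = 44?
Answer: 15655/2 ≈ 7827.5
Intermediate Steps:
A = 39 (A = -5 + 44 = 39)
J(x, l) = 21*l (J(x, l) = 7*(l*3) = 7*(3*l) = 21*l)
K(S) = 51 + 2*S**2 (K(S) = (S**2 + S*S) + 51 = (S**2 + S**2) + 51 = 2*S**2 + 51 = 51 + 2*S**2)
a(V, v) = 51/2 (a(V, v) = -3/2 + (43 + 11)/2 = -3/2 + (1/2)*54 = -3/2 + 27 = 51/2)
(K(J(-5, -4)) + a(A, 93)) - 6361 = ((51 + 2*(21*(-4))**2) + 51/2) - 6361 = ((51 + 2*(-84)**2) + 51/2) - 6361 = ((51 + 2*7056) + 51/2) - 6361 = ((51 + 14112) + 51/2) - 6361 = (14163 + 51/2) - 6361 = 28377/2 - 6361 = 15655/2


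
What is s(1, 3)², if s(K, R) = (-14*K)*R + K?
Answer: 1681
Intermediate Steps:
s(K, R) = K - 14*K*R (s(K, R) = -14*K*R + K = K - 14*K*R)
s(1, 3)² = (1*(1 - 14*3))² = (1*(1 - 42))² = (1*(-41))² = (-41)² = 1681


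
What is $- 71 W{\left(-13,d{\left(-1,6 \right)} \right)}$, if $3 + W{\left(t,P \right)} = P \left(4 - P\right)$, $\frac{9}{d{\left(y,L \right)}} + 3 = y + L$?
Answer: $\frac{1491}{4} \approx 372.75$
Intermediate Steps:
$d{\left(y,L \right)} = \frac{9}{-3 + L + y}$ ($d{\left(y,L \right)} = \frac{9}{-3 + \left(y + L\right)} = \frac{9}{-3 + \left(L + y\right)} = \frac{9}{-3 + L + y}$)
$W{\left(t,P \right)} = -3 + P \left(4 - P\right)$
$- 71 W{\left(-13,d{\left(-1,6 \right)} \right)} = - 71 \left(-3 - \left(\frac{9}{-3 + 6 - 1}\right)^{2} + 4 \frac{9}{-3 + 6 - 1}\right) = - 71 \left(-3 - \left(\frac{9}{2}\right)^{2} + 4 \cdot \frac{9}{2}\right) = - 71 \left(-3 - \frac{81}{4} + 18\right) = \left(-71\right) \left(- \frac{21}{4}\right) = \frac{1491}{4}$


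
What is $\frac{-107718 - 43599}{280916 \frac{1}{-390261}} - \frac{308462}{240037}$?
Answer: $\frac{2024978287221011}{9632890556} \approx 2.1022 \cdot 10^{5}$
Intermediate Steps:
$\frac{-107718 - 43599}{280916 \frac{1}{-390261}} - \frac{308462}{240037} = \frac{-107718 - 43599}{280916 \left(- \frac{1}{390261}\right)} - \frac{44066}{34291} = - \frac{151317}{- \frac{280916}{390261}} - \frac{44066}{34291} = \left(-151317\right) \left(- \frac{390261}{280916}\right) - \frac{44066}{34291} = \frac{59053123737}{280916} - \frac{44066}{34291} = \frac{2024978287221011}{9632890556}$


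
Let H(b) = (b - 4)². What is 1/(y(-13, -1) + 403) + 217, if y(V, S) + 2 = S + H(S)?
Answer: 92226/425 ≈ 217.00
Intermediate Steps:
H(b) = (-4 + b)²
y(V, S) = -2 + S + (-4 + S)² (y(V, S) = -2 + (S + (-4 + S)²) = -2 + S + (-4 + S)²)
1/(y(-13, -1) + 403) + 217 = 1/((-2 - 1 + (-4 - 1)²) + 403) + 217 = 1/((-2 - 1 + (-5)²) + 403) + 217 = 1/((-2 - 1 + 25) + 403) + 217 = 1/(22 + 403) + 217 = 1/425 + 217 = 92226/425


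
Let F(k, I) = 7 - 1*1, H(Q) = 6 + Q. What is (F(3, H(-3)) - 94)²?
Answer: 7744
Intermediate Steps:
F(k, I) = 6 (F(k, I) = 7 - 1 = 6)
(F(3, H(-3)) - 94)² = (6 - 94)² = (-88)² = 7744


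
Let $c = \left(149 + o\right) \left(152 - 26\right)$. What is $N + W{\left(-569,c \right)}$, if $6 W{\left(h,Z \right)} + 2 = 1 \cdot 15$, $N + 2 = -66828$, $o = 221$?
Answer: $- \frac{400967}{6} \approx -66828.0$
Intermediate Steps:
$c = 46620$ ($c = \left(149 + 221\right) \left(152 - 26\right) = 370 \cdot 126 = 46620$)
$N = -66830$ ($N = -2 - 66828 = -66830$)
$W{\left(h,Z \right)} = \frac{13}{6}$ ($W{\left(h,Z \right)} = - \frac{1}{3} + \frac{1 \cdot 15}{6} = - \frac{1}{3} + \frac{1}{6} \cdot 15 = - \frac{1}{3} + \frac{5}{2} = \frac{13}{6}$)
$N + W{\left(-569,c \right)} = -66830 + \frac{13}{6} = - \frac{400967}{6}$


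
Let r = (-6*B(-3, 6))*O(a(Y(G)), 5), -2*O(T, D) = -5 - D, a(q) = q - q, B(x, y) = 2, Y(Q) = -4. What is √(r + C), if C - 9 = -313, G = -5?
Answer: 2*I*√91 ≈ 19.079*I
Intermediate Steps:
a(q) = 0
C = -304 (C = 9 - 313 = -304)
O(T, D) = 5/2 + D/2 (O(T, D) = -(-5 - D)/2 = 5/2 + D/2)
r = -60 (r = (-6*2)*(5/2 + (½)*5) = -12*(5/2 + 5/2) = -12*5 = -60)
√(r + C) = √(-60 - 304) = √(-364) = 2*I*√91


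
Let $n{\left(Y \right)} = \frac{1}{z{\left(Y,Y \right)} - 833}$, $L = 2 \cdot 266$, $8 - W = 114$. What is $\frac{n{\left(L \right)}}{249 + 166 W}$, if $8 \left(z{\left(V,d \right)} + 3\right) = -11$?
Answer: $\frac{8}{116207553} \approx 6.8842 \cdot 10^{-8}$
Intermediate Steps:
$W = -106$ ($W = 8 - 114 = -106$)
$L = 532$
$z{\left(V,d \right)} = - \frac{35}{8}$ ($z{\left(V,d \right)} = -3 + \frac{1}{8} \left(-11\right) = -3 - \frac{11}{8} = - \frac{35}{8}$)
$n{\left(Y \right)} = - \frac{8}{6699}$ ($n{\left(Y \right)} = \frac{1}{- \frac{35}{8} - 833} = \frac{1}{- \frac{6699}{8}} = - \frac{8}{6699}$)
$\frac{n{\left(L \right)}}{249 + 166 W} = - \frac{8}{6699 \left(249 + 166 \left(-106\right)\right)} = - \frac{8}{6699 \left(249 - 17596\right)} = - \frac{8}{6699 \left(-17347\right)} = \left(- \frac{8}{6699}\right) \left(- \frac{1}{17347}\right) = \frac{8}{116207553}$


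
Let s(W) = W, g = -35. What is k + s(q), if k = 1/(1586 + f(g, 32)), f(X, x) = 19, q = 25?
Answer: 40126/1605 ≈ 25.001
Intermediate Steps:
k = 1/1605 (k = 1/(1586 + 19) = 1/1605 ≈ 0.00062305)
k + s(q) = 1/1605 + 25 = 40126/1605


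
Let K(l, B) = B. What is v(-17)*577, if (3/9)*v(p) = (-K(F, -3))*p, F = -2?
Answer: -88281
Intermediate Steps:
v(p) = 9*p (v(p) = 3*((-1*(-3))*p) = 3*(3*p) = 9*p)
v(-17)*577 = (9*(-17))*577 = -153*577 = -88281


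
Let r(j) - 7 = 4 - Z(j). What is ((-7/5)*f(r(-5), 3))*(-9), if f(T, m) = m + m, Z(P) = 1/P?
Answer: 378/5 ≈ 75.600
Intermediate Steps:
r(j) = 11 - 1/j (r(j) = 7 + (4 - 1/j) = 11 - 1/j)
f(T, m) = 2*m
((-7/5)*f(r(-5), 3))*(-9) = ((-7/5)*(2*3))*(-9) = (-7*⅕*6)*(-9) = -7/5*6*(-9) = -42/5*(-9) = 378/5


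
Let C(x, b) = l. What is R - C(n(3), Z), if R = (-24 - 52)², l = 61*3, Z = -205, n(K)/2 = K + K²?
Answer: 5593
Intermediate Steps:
n(K) = 2*K + 2*K² (n(K) = 2*(K + K²) = 2*K + 2*K²)
l = 183
C(x, b) = 183
R = 5776 (R = (-76)² = 5776)
R - C(n(3), Z) = 5776 - 1*183 = 5776 - 183 = 5593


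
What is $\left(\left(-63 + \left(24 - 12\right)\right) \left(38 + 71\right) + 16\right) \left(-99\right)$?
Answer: $548757$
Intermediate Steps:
$\left(\left(-63 + \left(24 - 12\right)\right) \left(38 + 71\right) + 16\right) \left(-99\right) = \left(\left(-63 + \left(24 - 12\right)\right) 109 + 16\right) \left(-99\right) = \left(\left(-63 + 12\right) 109 + 16\right) \left(-99\right) = \left(\left(-51\right) 109 + 16\right) \left(-99\right) = \left(-5559 + 16\right) \left(-99\right) = \left(-5543\right) \left(-99\right) = 548757$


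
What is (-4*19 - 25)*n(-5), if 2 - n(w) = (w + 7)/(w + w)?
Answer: -1111/5 ≈ -222.20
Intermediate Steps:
n(w) = 2 - (7 + w)/(2*w) (n(w) = 2 - (w + 7)/(w + w) = 2 - (7 + w)/(2*w))
(-4*19 - 25)*n(-5) = (-4*19 - 25)*((½)*(-7 + 3*(-5))/(-5)) = (-76 - 25)*((½)*(-⅕)*(-7 - 15)) = -101*(-1)*(-22)/(2*5) = -101*11/5 = -1111/5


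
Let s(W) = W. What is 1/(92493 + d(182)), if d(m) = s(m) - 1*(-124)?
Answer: 1/92799 ≈ 1.0776e-5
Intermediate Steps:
d(m) = 124 + m (d(m) = m - 1*(-124) = m + 124 = 124 + m)
1/(92493 + d(182)) = 1/(92493 + (124 + 182)) = 1/(92493 + 306) = 1/92799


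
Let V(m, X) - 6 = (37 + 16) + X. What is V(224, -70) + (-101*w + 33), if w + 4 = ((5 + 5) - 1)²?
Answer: -7755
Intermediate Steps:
V(m, X) = 59 + X (V(m, X) = 6 + ((37 + 16) + X) = 6 + (53 + X) = 59 + X)
w = 77 (w = -4 + ((5 + 5) - 1)² = -4 + (10 - 1)² = -4 + 9² = -4 + 81 = 77)
V(224, -70) + (-101*w + 33) = (59 - 70) + (-101*77 + 33) = -11 + (-7777 + 33) = -11 - 7744 = -7755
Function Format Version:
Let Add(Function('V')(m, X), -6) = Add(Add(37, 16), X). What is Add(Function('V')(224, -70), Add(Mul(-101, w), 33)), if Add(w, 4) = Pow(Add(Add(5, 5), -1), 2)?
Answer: -7755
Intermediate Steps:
Function('V')(m, X) = Add(59, X) (Function('V')(m, X) = Add(6, Add(Add(37, 16), X)) = Add(6, Add(53, X)) = Add(59, X))
w = 77 (w = Add(-4, Pow(Add(Add(5, 5), -1), 2)) = Add(-4, Pow(Add(10, -1), 2)) = Add(-4, Pow(9, 2)) = Add(-4, 81) = 77)
Add(Function('V')(224, -70), Add(Mul(-101, w), 33)) = Add(Add(59, -70), Add(Mul(-101, 77), 33)) = Add(-11, Add(-7777, 33)) = Add(-11, -7744) = -7755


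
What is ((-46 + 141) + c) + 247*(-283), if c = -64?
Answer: -69870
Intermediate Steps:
((-46 + 141) + c) + 247*(-283) = ((-46 + 141) - 64) + 247*(-283) = (95 - 64) - 69901 = 31 - 69901 = -69870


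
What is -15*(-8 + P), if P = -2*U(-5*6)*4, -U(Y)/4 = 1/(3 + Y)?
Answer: 1240/9 ≈ 137.78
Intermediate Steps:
U(Y) = -4/(3 + Y)
P = -32/27 (P = -(-8)/(3 - 5*6)*4 = -(-8)/(3 - 30)*4 = -(-8)/(-27)*4 = -(-8)*(-1)/27*4 = -2*4/27*4 = -8/27*4 = -32/27 ≈ -1.1852)
-15*(-8 + P) = -15*(-8 - 32/27) = -15*(-248/27) = 1240/9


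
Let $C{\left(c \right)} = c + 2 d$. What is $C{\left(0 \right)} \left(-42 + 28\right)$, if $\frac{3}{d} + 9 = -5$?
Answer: $6$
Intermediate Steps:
$d = - \frac{3}{14}$ ($d = \frac{3}{-9 - 5} = \frac{3}{-14} = 3 \left(- \frac{1}{14}\right) = - \frac{3}{14} \approx -0.21429$)
$C{\left(c \right)} = - \frac{3}{7} + c$ ($C{\left(c \right)} = c + 2 \left(- \frac{3}{14}\right) = c - \frac{3}{7} = - \frac{3}{7} + c$)
$C{\left(0 \right)} \left(-42 + 28\right) = \left(- \frac{3}{7} + 0\right) \left(-42 + 28\right) = \left(- \frac{3}{7}\right) \left(-14\right) = 6$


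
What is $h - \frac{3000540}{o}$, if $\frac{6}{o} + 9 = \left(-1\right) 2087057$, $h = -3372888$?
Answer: $1043717463052$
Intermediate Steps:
$o = - \frac{3}{1043533}$ ($o = \frac{6}{-9 - 2087057} = \frac{6}{-2087066} = 6 \left(- \frac{1}{2087066}\right) = - \frac{3}{1043533} \approx -2.8748 \cdot 10^{-6}$)
$h - \frac{3000540}{o} = -3372888 - \frac{3000540}{- \frac{3}{1043533}} = -3372888 - 3000540 \left(- \frac{1043533}{3}\right) = -3372888 - -1043720835940 = -3372888 + 1043720835940 = 1043717463052$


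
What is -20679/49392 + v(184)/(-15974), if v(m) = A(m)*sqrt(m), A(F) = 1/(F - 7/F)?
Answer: -6893/16464 - 184*sqrt(46)/270351963 ≈ -0.41868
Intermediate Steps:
v(m) = m**(3/2)/(-7 + m**2) (v(m) = (m/(-7 + m**2))*sqrt(m) = m**(3/2)/(-7 + m**2))
-20679/49392 + v(184)/(-15974) = -20679/49392 + (184**(3/2)/(-7 + 184**2))/(-15974) = -20679*1/49392 + ((368*sqrt(46))/(-7 + 33856))*(-1/15974) = -6893/16464 + ((368*sqrt(46))/33849)*(-1/15974) = -6893/16464 + ((368*sqrt(46))*(1/33849))*(-1/15974) = -6893/16464 + (368*sqrt(46)/33849)*(-1/15974) = -6893/16464 - 184*sqrt(46)/270351963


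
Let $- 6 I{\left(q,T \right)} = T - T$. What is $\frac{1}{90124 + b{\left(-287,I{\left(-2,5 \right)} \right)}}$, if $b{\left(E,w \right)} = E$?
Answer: $\frac{1}{89837} \approx 1.1131 \cdot 10^{-5}$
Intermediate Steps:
$I{\left(q,T \right)} = 0$ ($I{\left(q,T \right)} = - \frac{T - T}{6} = \left(- \frac{1}{6}\right) 0 = 0$)
$\frac{1}{90124 + b{\left(-287,I{\left(-2,5 \right)} \right)}} = \frac{1}{90124 - 287} = \frac{1}{89837}$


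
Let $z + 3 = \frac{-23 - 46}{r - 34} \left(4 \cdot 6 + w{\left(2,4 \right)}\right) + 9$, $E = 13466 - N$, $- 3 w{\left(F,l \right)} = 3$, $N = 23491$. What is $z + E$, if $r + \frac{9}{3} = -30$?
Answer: $- \frac{669686}{67} \approx -9995.3$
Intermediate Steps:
$w{\left(F,l \right)} = -1$ ($w{\left(F,l \right)} = \left(- \frac{1}{3}\right) 3 = -1$)
$r = -33$ ($r = -3 - 30 = -33$)
$E = -10025$ ($E = 13466 - 23491 = -10025$)
$z = \frac{1989}{67}$ ($z = -3 + \left(\frac{-23 - 46}{-33 - 34} \left(4 \cdot 6 - 1\right) + 9\right) = -3 + \left(- \frac{69}{-67} \left(24 - 1\right) + 9\right) = -3 + \left(\left(-69\right) \left(- \frac{1}{67}\right) 23 + 9\right) = -3 + \left(\frac{69}{67} \cdot 23 + 9\right) = -3 + \left(\frac{1587}{67} + 9\right) = -3 + \frac{2190}{67} = \frac{1989}{67} \approx 29.687$)
$z + E = \frac{1989}{67} - 10025 = - \frac{669686}{67}$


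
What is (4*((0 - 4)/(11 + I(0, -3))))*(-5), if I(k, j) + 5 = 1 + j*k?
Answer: 80/7 ≈ 11.429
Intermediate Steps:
I(k, j) = -4 + j*k (I(k, j) = -5 + (1 + j*k) = -4 + j*k)
(4*((0 - 4)/(11 + I(0, -3))))*(-5) = (4*((0 - 4)/(11 + (-4 - 3*0))))*(-5) = (4*(-4/(11 + (-4 + 0))))*(-5) = (4*(-4/(11 - 4)))*(-5) = (4*(-4/7))*(-5) = -16/7*(-5) = 80/7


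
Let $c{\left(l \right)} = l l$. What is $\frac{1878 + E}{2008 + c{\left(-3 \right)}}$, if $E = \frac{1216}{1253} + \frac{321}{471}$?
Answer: $\frac{369767021}{396786257} \approx 0.9319$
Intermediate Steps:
$c{\left(l \right)} = l^{2}$
$E = \frac{324983}{196721}$ ($E = 1216 \cdot \frac{1}{1253} + 321 \cdot \frac{1}{471} = \frac{1216}{1253} + \frac{107}{157} = \frac{324983}{196721} \approx 1.652$)
$\frac{1878 + E}{2008 + c{\left(-3 \right)}} = \frac{1878 + \frac{324983}{196721}}{2008 + \left(-3\right)^{2}} = \frac{369767021}{196721 \left(2008 + 9\right)} = \frac{369767021}{196721 \cdot 2017} = \frac{369767021}{196721} \cdot \frac{1}{2017} = \frac{369767021}{396786257}$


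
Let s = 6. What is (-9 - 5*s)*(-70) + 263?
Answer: 2993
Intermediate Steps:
(-9 - 5*s)*(-70) + 263 = (-9 - 5*6)*(-70) + 263 = (-9 - 30)*(-70) + 263 = -39*(-70) + 263 = 2730 + 263 = 2993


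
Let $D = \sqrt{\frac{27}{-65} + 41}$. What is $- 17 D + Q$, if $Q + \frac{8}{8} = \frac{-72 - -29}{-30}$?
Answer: $\frac{13}{30} - \frac{17 \sqrt{171470}}{65} \approx -107.87$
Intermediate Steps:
$D = \frac{\sqrt{171470}}{65}$ ($D = \sqrt{27 \left(- \frac{1}{65}\right) + 41} = \sqrt{- \frac{27}{65} + 41} = \sqrt{\frac{2638}{65}} = \frac{\sqrt{171470}}{65} \approx 6.3706$)
$Q = \frac{13}{30}$ ($Q = -1 + \frac{-72 - -29}{-30} = -1 + \left(-72 + 29\right) \left(- \frac{1}{30}\right) = -1 - - \frac{43}{30} = -1 + \frac{43}{30} = \frac{13}{30} \approx 0.43333$)
$- 17 D + Q = - 17 \frac{\sqrt{171470}}{65} + \frac{13}{30} = - \frac{17 \sqrt{171470}}{65} + \frac{13}{30} = \frac{13}{30} - \frac{17 \sqrt{171470}}{65}$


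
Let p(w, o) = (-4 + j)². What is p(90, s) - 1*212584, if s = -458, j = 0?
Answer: -212568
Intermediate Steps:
p(w, o) = 16 (p(w, o) = (-4 + 0)² = (-4)² = 16)
p(90, s) - 1*212584 = 16 - 1*212584 = 16 - 212584 = -212568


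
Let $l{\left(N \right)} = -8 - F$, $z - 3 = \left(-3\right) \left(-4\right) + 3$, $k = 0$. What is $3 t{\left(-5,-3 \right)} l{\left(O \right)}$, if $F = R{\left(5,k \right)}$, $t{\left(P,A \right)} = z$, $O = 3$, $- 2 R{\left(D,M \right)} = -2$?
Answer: $-486$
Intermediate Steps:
$R{\left(D,M \right)} = 1$ ($R{\left(D,M \right)} = \left(- \frac{1}{2}\right) \left(-2\right) = 1$)
$z = 18$ ($z = 3 + \left(\left(-3\right) \left(-4\right) + 3\right) = 3 + \left(12 + 3\right) = 3 + 15 = 18$)
$t{\left(P,A \right)} = 18$
$F = 1$
$l{\left(N \right)} = -9$ ($l{\left(N \right)} = -8 - 1 = -9$)
$3 t{\left(-5,-3 \right)} l{\left(O \right)} = 3 \cdot 18 \left(-9\right) = 54 \left(-9\right) = -486$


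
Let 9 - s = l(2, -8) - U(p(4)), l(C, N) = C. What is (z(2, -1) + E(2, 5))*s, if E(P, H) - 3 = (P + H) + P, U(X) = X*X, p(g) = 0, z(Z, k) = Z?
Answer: 98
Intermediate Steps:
U(X) = X**2
E(P, H) = 3 + H + 2*P (E(P, H) = 3 + ((P + H) + P) = 3 + ((H + P) + P) = 3 + (H + 2*P) = 3 + H + 2*P)
s = 7 (s = 9 - (2 - 1*0**2) = 9 - (2 - 1*0) = 9 - (2 + 0) = 9 - 1*2 = 9 - 2 = 7)
(z(2, -1) + E(2, 5))*s = (2 + (3 + 5 + 2*2))*7 = (2 + (3 + 5 + 4))*7 = (2 + 12)*7 = 14*7 = 98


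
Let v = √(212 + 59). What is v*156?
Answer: 156*√271 ≈ 2568.1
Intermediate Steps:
v = √271 ≈ 16.462
v*156 = √271*156 = 156*√271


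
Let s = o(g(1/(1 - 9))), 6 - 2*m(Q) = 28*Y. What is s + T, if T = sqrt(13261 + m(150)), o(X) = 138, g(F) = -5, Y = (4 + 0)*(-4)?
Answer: 138 + 4*sqrt(843) ≈ 254.14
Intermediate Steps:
Y = -16 (Y = 4*(-4) = -16)
m(Q) = 227 (m(Q) = 3 - 14*(-16) = 3 - 1/2*(-448) = 3 + 224 = 227)
s = 138
T = 4*sqrt(843) (T = sqrt(13261 + 227) = sqrt(13488) = 4*sqrt(843) ≈ 116.14)
s + T = 138 + 4*sqrt(843)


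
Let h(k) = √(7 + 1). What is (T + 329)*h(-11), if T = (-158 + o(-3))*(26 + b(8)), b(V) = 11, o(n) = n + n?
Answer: -11478*√2 ≈ -16232.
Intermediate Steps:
o(n) = 2*n
T = -6068 (T = (-158 + 2*(-3))*(26 + 11) = (-158 - 6)*37 = -164*37 = -6068)
h(k) = 2*√2 (h(k) = √8 = 2*√2)
(T + 329)*h(-11) = (-6068 + 329)*(2*√2) = -11478*√2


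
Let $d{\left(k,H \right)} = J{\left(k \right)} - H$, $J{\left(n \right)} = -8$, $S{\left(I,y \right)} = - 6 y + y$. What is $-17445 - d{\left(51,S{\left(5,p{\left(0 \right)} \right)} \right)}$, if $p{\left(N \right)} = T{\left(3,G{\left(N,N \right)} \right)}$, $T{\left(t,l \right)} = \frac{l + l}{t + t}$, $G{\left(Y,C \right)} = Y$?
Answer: $-17437$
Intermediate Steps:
$T{\left(t,l \right)} = \frac{l}{t}$ ($T{\left(t,l \right)} = \frac{2 l}{2 t} = 2 l \frac{1}{2 t} = \frac{l}{t}$)
$p{\left(N \right)} = \frac{N}{3}$
$S{\left(I,y \right)} = - 5 y$
$d{\left(k,H \right)} = -8 - H$
$-17445 - d{\left(51,S{\left(5,p{\left(0 \right)} \right)} \right)} = -17445 - \left(-8 - - 5 \cdot \frac{1}{3} \cdot 0\right) = -17445 - \left(-8 - \left(-5\right) 0\right) = -17445 - \left(-8 - 0\right) = -17445 - \left(-8 + 0\right) = -17445 - -8 = -17445 + 8 = -17437$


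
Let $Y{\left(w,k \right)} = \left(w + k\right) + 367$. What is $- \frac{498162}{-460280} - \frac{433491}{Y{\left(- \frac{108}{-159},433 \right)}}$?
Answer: $- \frac{329806361994}{610388815} \approx -540.32$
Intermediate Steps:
$Y{\left(w,k \right)} = 367 + k + w$ ($Y{\left(w,k \right)} = \left(k + w\right) + 367 = 367 + k + w$)
$- \frac{498162}{-460280} - \frac{433491}{Y{\left(- \frac{108}{-159},433 \right)}} = - \frac{498162}{-460280} - \frac{433491}{367 + 433 - \frac{108}{-159}} = \left(-498162\right) \left(- \frac{1}{460280}\right) - \frac{433491}{367 + 433 - - \frac{36}{53}} = \frac{249081}{230140} - \frac{433491}{367 + 433 + \frac{36}{53}} = \frac{249081}{230140} - \frac{433491}{\frac{42436}{53}} = \frac{249081}{230140} - \frac{22975023}{42436} = - \frac{329806361994}{610388815}$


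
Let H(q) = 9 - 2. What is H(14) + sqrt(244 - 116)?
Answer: 7 + 8*sqrt(2) ≈ 18.314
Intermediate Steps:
H(q) = 7
H(14) + sqrt(244 - 116) = 7 + sqrt(244 - 116) = 7 + sqrt(128) = 7 + 8*sqrt(2)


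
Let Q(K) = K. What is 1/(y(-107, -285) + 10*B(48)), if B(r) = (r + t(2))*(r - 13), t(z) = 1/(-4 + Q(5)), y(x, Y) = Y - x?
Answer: 1/16972 ≈ 5.8921e-5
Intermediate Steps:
t(z) = 1 (t(z) = 1/(-4 + 5) = 1/1 = 1)
B(r) = (1 + r)*(-13 + r) (B(r) = (r + 1)*(r - 13) = (1 + r)*(-13 + r))
1/(y(-107, -285) + 10*B(48)) = 1/((-285 - 1*(-107)) + 10*(-13 + 48**2 - 12*48)) = 1/((-285 + 107) + 10*(-13 + 2304 - 576)) = 1/(-178 + 10*1715) = 1/(-178 + 17150) = 1/16972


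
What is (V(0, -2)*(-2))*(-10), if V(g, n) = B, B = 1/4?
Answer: 5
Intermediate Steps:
B = ¼ ≈ 0.25000
V(g, n) = ¼
(V(0, -2)*(-2))*(-10) = ((¼)*(-2))*(-10) = -½*(-10) = 5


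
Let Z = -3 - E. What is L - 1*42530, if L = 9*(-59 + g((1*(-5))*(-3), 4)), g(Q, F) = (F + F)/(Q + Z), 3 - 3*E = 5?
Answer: -818051/19 ≈ -43055.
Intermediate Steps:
E = -⅔ (E = 1 - ⅓*5 = 1 - 5/3 = -⅔ ≈ -0.66667)
Z = -7/3 (Z = -3 - 1*(-⅔) = -3 + ⅔ = -7/3 ≈ -2.3333)
g(Q, F) = 2*F/(-7/3 + Q) (g(Q, F) = (F + F)/(Q - 7/3) = (2*F)/(-7/3 + Q) = 2*F/(-7/3 + Q))
L = -9981/19 (L = 9*(-59 + 6*4/(-7 + 3*((1*(-5))*(-3)))) = 9*(-59 + 6*4/(-7 + 3*(-5*(-3)))) = 9*(-59 + 6*4/(-7 + 3*15)) = 9*(-59 + 6*4/(-7 + 45)) = 9*(-59 + 6*4/38) = 9*(-59 + 6*4*(1/38)) = 9*(-59 + 12/19) = 9*(-1109/19) = -9981/19 ≈ -525.32)
L - 1*42530 = -9981/19 - 1*42530 = -9981/19 - 42530 = -818051/19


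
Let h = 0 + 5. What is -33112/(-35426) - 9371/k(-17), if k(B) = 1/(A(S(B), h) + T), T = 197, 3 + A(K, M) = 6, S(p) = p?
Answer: -33197688044/17713 ≈ -1.8742e+6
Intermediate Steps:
h = 5
A(K, M) = 3 (A(K, M) = -3 + 6 = 3)
k(B) = 1/200 (k(B) = 1/(3 + 197) = 1/200)
-33112/(-35426) - 9371/k(-17) = -33112/(-35426) - 9371/1/200 = -33112*(-1/35426) - 9371*200 = 16556/17713 - 1874200 = -33197688044/17713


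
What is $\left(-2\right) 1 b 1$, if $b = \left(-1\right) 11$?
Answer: $22$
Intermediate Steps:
$b = -11$
$\left(-2\right) 1 b 1 = \left(-2\right) 1 \left(\left(-11\right) 1\right) = \left(-2\right) \left(-11\right) = 22$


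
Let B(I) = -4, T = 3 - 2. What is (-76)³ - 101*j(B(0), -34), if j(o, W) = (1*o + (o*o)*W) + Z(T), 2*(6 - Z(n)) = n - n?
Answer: -384234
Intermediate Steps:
T = 1
Z(n) = 6 (Z(n) = 6 - (n - n)/2 = 6 - ½*0 = 6 + 0 = 6)
j(o, W) = 6 + o + W*o² (j(o, W) = (1*o + (o*o)*W) + 6 = (o + o²*W) + 6 = (o + W*o²) + 6 = 6 + o + W*o²)
(-76)³ - 101*j(B(0), -34) = (-76)³ - 101*(6 - 4 - 34*(-4)²) = -438976 - 101*(6 - 4 - 34*16) = -438976 - 101*(6 - 4 - 544) = -438976 - 101*(-542) = -438976 + 54742 = -384234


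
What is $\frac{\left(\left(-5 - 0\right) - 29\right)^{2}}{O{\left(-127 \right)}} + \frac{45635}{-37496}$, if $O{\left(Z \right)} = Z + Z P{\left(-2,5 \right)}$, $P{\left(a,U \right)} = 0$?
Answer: $- \frac{49141021}{4761992} \approx -10.319$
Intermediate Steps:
$O{\left(Z \right)} = Z$ ($O{\left(Z \right)} = Z + Z 0 = Z + 0 = Z$)
$\frac{\left(\left(-5 - 0\right) - 29\right)^{2}}{O{\left(-127 \right)}} + \frac{45635}{-37496} = \frac{\left(\left(-5 - 0\right) - 29\right)^{2}}{-127} + \frac{45635}{-37496} = \left(\left(-5 + 0\right) - 29\right)^{2} \left(- \frac{1}{127}\right) + 45635 \left(- \frac{1}{37496}\right) = \left(-5 - 29\right)^{2} \left(- \frac{1}{127}\right) - \frac{45635}{37496} = \left(-34\right)^{2} \left(- \frac{1}{127}\right) - \frac{45635}{37496} = 1156 \left(- \frac{1}{127}\right) - \frac{45635}{37496} = - \frac{1156}{127} - \frac{45635}{37496} = - \frac{49141021}{4761992}$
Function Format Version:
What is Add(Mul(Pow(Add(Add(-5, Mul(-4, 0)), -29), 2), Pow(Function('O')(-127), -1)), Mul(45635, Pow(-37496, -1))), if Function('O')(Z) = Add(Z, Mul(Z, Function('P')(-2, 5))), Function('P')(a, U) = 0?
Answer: Rational(-49141021, 4761992) ≈ -10.319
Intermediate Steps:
Function('O')(Z) = Z (Function('O')(Z) = Add(Z, Mul(Z, 0)) = Add(Z, 0) = Z)
Add(Mul(Pow(Add(Add(-5, Mul(-4, 0)), -29), 2), Pow(Function('O')(-127), -1)), Mul(45635, Pow(-37496, -1))) = Add(Mul(Pow(Add(Add(-5, Mul(-4, 0)), -29), 2), Pow(-127, -1)), Mul(45635, Pow(-37496, -1))) = Add(Mul(Pow(Add(Add(-5, 0), -29), 2), Rational(-1, 127)), Mul(45635, Rational(-1, 37496))) = Add(Mul(Pow(Add(-5, -29), 2), Rational(-1, 127)), Rational(-45635, 37496)) = Add(Mul(Pow(-34, 2), Rational(-1, 127)), Rational(-45635, 37496)) = Add(Mul(1156, Rational(-1, 127)), Rational(-45635, 37496)) = Add(Rational(-1156, 127), Rational(-45635, 37496)) = Rational(-49141021, 4761992)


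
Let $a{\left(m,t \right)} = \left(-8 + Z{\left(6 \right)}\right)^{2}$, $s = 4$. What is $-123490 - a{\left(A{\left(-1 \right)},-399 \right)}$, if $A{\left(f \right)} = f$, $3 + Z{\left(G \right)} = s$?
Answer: $-123539$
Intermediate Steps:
$Z{\left(G \right)} = 1$ ($Z{\left(G \right)} = -3 + 4 = 1$)
$a{\left(m,t \right)} = 49$ ($a{\left(m,t \right)} = \left(-8 + 1\right)^{2} = \left(-7\right)^{2} = 49$)
$-123490 - a{\left(A{\left(-1 \right)},-399 \right)} = -123490 - 49 = -123539$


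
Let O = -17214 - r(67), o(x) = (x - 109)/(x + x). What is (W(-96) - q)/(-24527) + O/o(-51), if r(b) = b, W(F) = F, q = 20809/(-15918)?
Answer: -172044910580323/15616831440 ≈ -11017.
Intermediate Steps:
q = -20809/15918 (q = 20809*(-1/15918) = -20809/15918 ≈ -1.3073)
o(x) = (-109 + x)/(2*x) (o(x) = (-109 + x)/((2*x)) = (-109 + x)*(1/(2*x)) = (-109 + x)/(2*x))
O = -17281 (O = -17214 - 1*67 = -17214 - 67 = -17281)
(W(-96) - q)/(-24527) + O/o(-51) = (-96 - 1*(-20809/15918))/(-24527) - 17281*(-102/(-109 - 51)) = (-96 + 20809/15918)*(-1/24527) - 17281/((½)*(-1/51)*(-160)) = -1507319/15918*(-1/24527) - 17281/80/51 = 1507319/390420786 - 17281*51/80 = 1507319/390420786 - 881331/80 = -172044910580323/15616831440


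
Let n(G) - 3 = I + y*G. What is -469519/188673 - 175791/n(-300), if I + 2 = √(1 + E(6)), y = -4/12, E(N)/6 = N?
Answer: -14522254289/8301612 + 761*√37/44 ≈ -1644.1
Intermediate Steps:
E(N) = 6*N
y = -⅓ (y = -4*1/12 = -⅓ ≈ -0.33333)
I = -2 + √37 (I = -2 + √(1 + 6*6) = -2 + √(1 + 36) = -2 + √37 ≈ 4.0828)
n(G) = 1 + √37 - G/3 (n(G) = 3 + ((-2 + √37) - G/3) = 3 + (-2 + √37 - G/3) = 1 + √37 - G/3)
-469519/188673 - 175791/n(-300) = -469519/188673 - 175791/(1 + √37 - ⅓*(-300)) = -469519*1/188673 - 175791/(1 + √37 + 100) = -469519/188673 - 175791/(101 + √37)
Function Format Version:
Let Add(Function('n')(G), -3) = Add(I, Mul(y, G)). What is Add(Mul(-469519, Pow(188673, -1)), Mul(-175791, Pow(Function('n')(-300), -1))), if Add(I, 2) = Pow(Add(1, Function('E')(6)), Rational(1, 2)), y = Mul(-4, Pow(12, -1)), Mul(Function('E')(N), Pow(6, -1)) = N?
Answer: Add(Rational(-14522254289, 8301612), Mul(Rational(761, 44), Pow(37, Rational(1, 2)))) ≈ -1644.1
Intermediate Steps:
Function('E')(N) = Mul(6, N)
y = Rational(-1, 3) (y = Mul(-4, Rational(1, 12)) = Rational(-1, 3) ≈ -0.33333)
I = Add(-2, Pow(37, Rational(1, 2))) (I = Add(-2, Pow(Add(1, Mul(6, 6)), Rational(1, 2))) = Add(-2, Pow(Add(1, 36), Rational(1, 2))) = Add(-2, Pow(37, Rational(1, 2))) ≈ 4.0828)
Function('n')(G) = Add(1, Pow(37, Rational(1, 2)), Mul(Rational(-1, 3), G)) (Function('n')(G) = Add(3, Add(Add(-2, Pow(37, Rational(1, 2))), Mul(Rational(-1, 3), G))) = Add(3, Add(-2, Pow(37, Rational(1, 2)), Mul(Rational(-1, 3), G))) = Add(1, Pow(37, Rational(1, 2)), Mul(Rational(-1, 3), G)))
Add(Mul(-469519, Pow(188673, -1)), Mul(-175791, Pow(Function('n')(-300), -1))) = Add(Mul(-469519, Pow(188673, -1)), Mul(-175791, Pow(Add(1, Pow(37, Rational(1, 2)), Mul(Rational(-1, 3), -300)), -1))) = Add(Mul(-469519, Rational(1, 188673)), Mul(-175791, Pow(Add(1, Pow(37, Rational(1, 2)), 100), -1))) = Add(Rational(-469519, 188673), Mul(-175791, Pow(Add(101, Pow(37, Rational(1, 2))), -1)))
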